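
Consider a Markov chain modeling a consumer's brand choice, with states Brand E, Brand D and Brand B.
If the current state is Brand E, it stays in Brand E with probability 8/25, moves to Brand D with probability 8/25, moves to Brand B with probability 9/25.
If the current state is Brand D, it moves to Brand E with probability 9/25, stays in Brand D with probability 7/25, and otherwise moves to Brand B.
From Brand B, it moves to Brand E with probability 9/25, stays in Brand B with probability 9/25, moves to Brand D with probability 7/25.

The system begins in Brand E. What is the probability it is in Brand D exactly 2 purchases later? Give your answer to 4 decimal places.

0.2928

Sum over the intermediate state after 1 purchase:
P = P(Brand E→Brand E)·P(Brand E→Brand D) + P(Brand E→Brand D)·P(Brand D→Brand D) + P(Brand E→Brand B)·P(Brand B→Brand D)
  = 0.32×0.32 + 0.32×0.28 + 0.36×0.28
  = 0.1024 + 0.0896 + 0.1008 = 0.2928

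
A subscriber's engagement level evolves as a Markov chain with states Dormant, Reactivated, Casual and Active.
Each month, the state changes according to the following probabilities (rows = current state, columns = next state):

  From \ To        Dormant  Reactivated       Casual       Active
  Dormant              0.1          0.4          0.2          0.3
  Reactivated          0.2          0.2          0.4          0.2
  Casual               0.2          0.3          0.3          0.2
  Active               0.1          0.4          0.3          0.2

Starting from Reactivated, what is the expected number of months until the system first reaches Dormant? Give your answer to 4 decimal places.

Let t(s) be the expected number of months to first reach Dormant from state s, with t(Dormant) = 0. Conditioning on the first month:
t(Reactivated) = 1 + 0.2·t(Reactivated) + 0.4·t(Casual) + 0.2·t(Active)
t(Casual) = 1 + 0.3·t(Reactivated) + 0.3·t(Casual) + 0.2·t(Active)
t(Active) = 1 + 0.4·t(Reactivated) + 0.3·t(Casual) + 0.2·t(Active)
Solving: t(Reactivated) = 5.5556, t(Casual) = 5.5556, t(Active) = 6.1111.
Expected months from Reactivated to Dormant: 5.5556.

5.5556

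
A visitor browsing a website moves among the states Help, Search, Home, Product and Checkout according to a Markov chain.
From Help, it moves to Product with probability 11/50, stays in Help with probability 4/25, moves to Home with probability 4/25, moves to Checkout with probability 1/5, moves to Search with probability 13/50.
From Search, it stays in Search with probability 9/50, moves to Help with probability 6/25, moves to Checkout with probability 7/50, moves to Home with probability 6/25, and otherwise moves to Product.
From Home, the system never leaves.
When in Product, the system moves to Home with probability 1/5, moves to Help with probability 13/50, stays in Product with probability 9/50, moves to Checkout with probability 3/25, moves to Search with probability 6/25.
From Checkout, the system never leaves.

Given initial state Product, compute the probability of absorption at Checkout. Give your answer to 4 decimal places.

0.4173

Let h(s) be the probability of absorption at Checkout starting from transient state s. Then h(Checkout) = 1 and h(Home) = 0. By first-step analysis:
h(Help) = 0.16·h(Help) + 0.26·h(Search) + 0.16·0 + 0.22·h(Product) + 0.2·1
h(Search) = 0.24·h(Help) + 0.18·h(Search) + 0.24·0 + 0.2·h(Product) + 0.14·1
h(Product) = 0.26·h(Help) + 0.24·h(Search) + 0.2·0 + 0.18·h(Product) + 0.12·1
Solving: h(Help) = 0.4747, h(Search) = 0.4115, h(Product) = 0.4173.
Starting from Product, the probability is 0.4173.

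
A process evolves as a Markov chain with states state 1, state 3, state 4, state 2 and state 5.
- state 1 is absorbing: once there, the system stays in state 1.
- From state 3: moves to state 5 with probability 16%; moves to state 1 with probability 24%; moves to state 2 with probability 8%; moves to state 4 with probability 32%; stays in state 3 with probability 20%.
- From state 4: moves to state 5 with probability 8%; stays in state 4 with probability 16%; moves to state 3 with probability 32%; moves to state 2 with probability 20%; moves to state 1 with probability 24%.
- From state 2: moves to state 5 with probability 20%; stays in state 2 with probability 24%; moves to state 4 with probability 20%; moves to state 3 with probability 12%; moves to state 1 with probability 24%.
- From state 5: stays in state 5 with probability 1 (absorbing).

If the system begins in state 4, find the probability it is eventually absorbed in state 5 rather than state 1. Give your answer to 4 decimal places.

Let h(s) be the probability of absorption at state 5 starting from transient state s. Then h(state 5) = 1 and h(state 1) = 0. By first-step analysis:
h(state 3) = 0.24·0 + 0.2·h(state 3) + 0.32·h(state 4) + 0.08·h(state 2) + 0.16·1
h(state 4) = 0.24·0 + 0.32·h(state 3) + 0.16·h(state 4) + 0.2·h(state 2) + 0.08·1
h(state 2) = 0.24·0 + 0.12·h(state 3) + 0.2·h(state 4) + 0.24·h(state 2) + 0.2·1
Solving: h(state 3) = 0.3755, h(state 4) = 0.3361, h(state 2) = 0.4109.
Starting from state 4, the probability is 0.3361.

0.3361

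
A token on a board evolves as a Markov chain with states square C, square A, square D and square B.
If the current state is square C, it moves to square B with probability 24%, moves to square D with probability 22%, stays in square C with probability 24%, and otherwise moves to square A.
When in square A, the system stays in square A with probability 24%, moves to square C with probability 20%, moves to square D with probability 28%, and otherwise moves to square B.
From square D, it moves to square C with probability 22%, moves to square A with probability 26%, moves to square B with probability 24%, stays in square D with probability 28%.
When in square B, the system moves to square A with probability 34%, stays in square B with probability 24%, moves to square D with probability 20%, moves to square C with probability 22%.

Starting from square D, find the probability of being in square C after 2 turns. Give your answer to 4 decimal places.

0.2192

Propagate the distribution vector 2 turns from square D.
After 0 turns: (0.0000, 0.0000, 1.0000, 0.0000)
After 1 turn: (0.2200, 0.2600, 0.2800, 0.2400)
After 2 turns: (0.2192, 0.2828, 0.2476, 0.2504)
P(in square C after 2 turns) = 0.2192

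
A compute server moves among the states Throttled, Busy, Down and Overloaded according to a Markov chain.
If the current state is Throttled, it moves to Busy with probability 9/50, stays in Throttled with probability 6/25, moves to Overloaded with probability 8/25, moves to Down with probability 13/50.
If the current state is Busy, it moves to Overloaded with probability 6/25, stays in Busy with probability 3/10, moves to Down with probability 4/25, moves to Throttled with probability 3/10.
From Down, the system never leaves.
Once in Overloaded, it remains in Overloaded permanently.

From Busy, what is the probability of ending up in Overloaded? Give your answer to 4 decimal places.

Let h(s) be the probability of absorption at Overloaded starting from transient state s. Then h(Overloaded) = 1 and h(Down) = 0. By first-step analysis:
h(Throttled) = 0.24·h(Throttled) + 0.18·h(Busy) + 0.26·0 + 0.32·1
h(Busy) = 0.3·h(Throttled) + 0.3·h(Busy) + 0.16·0 + 0.24·1
Solving: h(Throttled) = 0.5590, h(Busy) = 0.5824.
Starting from Busy, the probability is 0.5824.

0.5824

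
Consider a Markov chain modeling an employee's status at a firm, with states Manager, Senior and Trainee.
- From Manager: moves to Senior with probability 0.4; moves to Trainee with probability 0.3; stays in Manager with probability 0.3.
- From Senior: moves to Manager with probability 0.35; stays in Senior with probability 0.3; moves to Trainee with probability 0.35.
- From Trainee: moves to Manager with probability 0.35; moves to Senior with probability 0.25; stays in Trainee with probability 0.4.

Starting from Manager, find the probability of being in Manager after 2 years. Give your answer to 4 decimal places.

Sum over the intermediate state after 1 year:
P = P(Manager→Manager)·P(Manager→Manager) + P(Manager→Senior)·P(Senior→Manager) + P(Manager→Trainee)·P(Trainee→Manager)
  = 0.3×0.3 + 0.4×0.35 + 0.3×0.35
  = 0.0900 + 0.1400 + 0.1050 = 0.3350

0.3350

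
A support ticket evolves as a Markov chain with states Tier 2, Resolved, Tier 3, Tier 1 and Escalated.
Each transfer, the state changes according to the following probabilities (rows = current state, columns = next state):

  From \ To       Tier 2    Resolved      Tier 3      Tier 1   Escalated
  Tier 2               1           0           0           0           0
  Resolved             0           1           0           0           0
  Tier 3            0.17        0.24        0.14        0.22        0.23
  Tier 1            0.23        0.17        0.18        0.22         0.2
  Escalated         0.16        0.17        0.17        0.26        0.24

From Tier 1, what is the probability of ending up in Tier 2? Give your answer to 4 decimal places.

0.5295

Let h(s) be the probability of absorption at Tier 2 starting from transient state s. Then h(Tier 2) = 1 and h(Resolved) = 0. By first-step analysis:
h(Tier 3) = 0.17·1 + 0.24·0 + 0.14·h(Tier 3) + 0.22·h(Tier 1) + 0.23·h(Escalated)
h(Tier 1) = 0.23·1 + 0.17·0 + 0.18·h(Tier 3) + 0.22·h(Tier 1) + 0.2·h(Escalated)
h(Escalated) = 0.16·1 + 0.17·0 + 0.17·h(Tier 3) + 0.26·h(Tier 1) + 0.24·h(Escalated)
Solving: h(Tier 3) = 0.4657, h(Tier 1) = 0.5295, h(Escalated) = 0.4958.
Starting from Tier 1, the probability is 0.5295.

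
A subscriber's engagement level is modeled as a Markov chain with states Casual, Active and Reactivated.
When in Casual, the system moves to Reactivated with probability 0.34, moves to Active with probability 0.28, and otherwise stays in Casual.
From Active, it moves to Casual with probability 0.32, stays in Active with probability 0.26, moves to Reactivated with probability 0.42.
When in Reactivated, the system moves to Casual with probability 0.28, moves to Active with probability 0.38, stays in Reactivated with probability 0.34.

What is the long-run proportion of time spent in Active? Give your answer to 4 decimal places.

0.3103

Let the stationary distribution be π with π = πP and π_1 + π_2 + π_3 = 1.
π_1 = 0.38·π_1 + 0.32·π_2 + 0.28·π_3
π_2 = 0.28·π_1 + 0.26·π_2 + 0.38·π_3
Solving with the normalization constraint gives π = (0.3249, 0.3103, 0.3648).
So the stationary probability of Active is 0.3103.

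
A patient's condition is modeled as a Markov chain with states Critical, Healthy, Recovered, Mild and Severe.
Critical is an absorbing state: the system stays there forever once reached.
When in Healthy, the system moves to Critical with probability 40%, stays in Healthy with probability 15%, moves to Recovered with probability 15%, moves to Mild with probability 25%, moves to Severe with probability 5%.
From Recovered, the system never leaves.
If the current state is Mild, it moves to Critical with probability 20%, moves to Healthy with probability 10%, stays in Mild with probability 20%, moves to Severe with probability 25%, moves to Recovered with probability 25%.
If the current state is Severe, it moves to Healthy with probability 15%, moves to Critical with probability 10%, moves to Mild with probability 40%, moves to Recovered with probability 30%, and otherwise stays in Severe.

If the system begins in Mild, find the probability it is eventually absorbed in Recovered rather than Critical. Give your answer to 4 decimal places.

Let h(s) be the probability of absorption at Recovered starting from transient state s. Then h(Recovered) = 1 and h(Critical) = 0. By first-step analysis:
h(Healthy) = 0.4·0 + 0.15·h(Healthy) + 0.15·1 + 0.25·h(Mild) + 0.05·h(Severe)
h(Mild) = 0.2·0 + 0.1·h(Healthy) + 0.25·1 + 0.2·h(Mild) + 0.25·h(Severe)
h(Severe) = 0.1·0 + 0.15·h(Healthy) + 0.3·1 + 0.4·h(Mild) + 0.05·h(Severe)
Solving: h(Healthy) = 0.3734, h(Mild) = 0.5484, h(Severe) = 0.6057.
Starting from Mild, the probability is 0.5484.

0.5484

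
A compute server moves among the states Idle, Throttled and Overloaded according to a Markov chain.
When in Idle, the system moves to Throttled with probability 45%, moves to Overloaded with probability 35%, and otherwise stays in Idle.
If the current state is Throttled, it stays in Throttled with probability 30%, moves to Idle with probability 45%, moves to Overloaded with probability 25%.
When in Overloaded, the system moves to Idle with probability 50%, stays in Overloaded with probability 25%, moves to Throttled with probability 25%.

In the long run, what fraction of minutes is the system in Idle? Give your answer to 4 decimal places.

Let the stationary distribution be π with π = πP and π_1 + π_2 + π_3 = 1.
π_1 = 0.2·π_1 + 0.45·π_2 + 0.5·π_3
π_2 = 0.45·π_1 + 0.3·π_2 + 0.25·π_3
Solving with the normalization constraint gives π = (0.3715, 0.3414, 0.2871).
So the stationary probability of Idle is 0.3715.

0.3715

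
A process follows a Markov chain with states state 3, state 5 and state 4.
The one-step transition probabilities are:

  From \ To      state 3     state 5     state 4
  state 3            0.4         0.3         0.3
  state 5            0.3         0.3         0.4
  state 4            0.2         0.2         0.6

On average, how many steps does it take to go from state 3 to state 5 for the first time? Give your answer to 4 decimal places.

Let t(s) be the expected number of steps to first reach state 5 from state s, with t(state 5) = 0. Conditioning on the first step:
t(state 3) = 1 + 0.4·t(state 3) + 0.3·t(state 4)
t(state 4) = 1 + 0.2·t(state 3) + 0.6·t(state 4)
Solving: t(state 3) = 3.8889, t(state 4) = 4.4444.
Expected steps from state 3 to state 5: 3.8889.

3.8889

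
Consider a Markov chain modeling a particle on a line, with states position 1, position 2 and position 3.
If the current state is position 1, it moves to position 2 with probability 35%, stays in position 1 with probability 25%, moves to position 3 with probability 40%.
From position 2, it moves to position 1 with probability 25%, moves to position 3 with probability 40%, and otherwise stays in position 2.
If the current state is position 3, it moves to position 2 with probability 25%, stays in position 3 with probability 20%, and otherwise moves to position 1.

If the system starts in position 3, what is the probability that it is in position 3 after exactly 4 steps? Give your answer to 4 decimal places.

Propagate the distribution vector 4 steps from position 3.
After 0 steps: (0.0000, 0.0000, 1.0000)
After 1 step: (0.5500, 0.2500, 0.2000)
After 2 steps: (0.3100, 0.3300, 0.3600)
After 3 steps: (0.3580, 0.3140, 0.3280)
After 4 steps: (0.3484, 0.3172, 0.3344)
P(in position 3 after 4 steps) = 0.3344

0.3344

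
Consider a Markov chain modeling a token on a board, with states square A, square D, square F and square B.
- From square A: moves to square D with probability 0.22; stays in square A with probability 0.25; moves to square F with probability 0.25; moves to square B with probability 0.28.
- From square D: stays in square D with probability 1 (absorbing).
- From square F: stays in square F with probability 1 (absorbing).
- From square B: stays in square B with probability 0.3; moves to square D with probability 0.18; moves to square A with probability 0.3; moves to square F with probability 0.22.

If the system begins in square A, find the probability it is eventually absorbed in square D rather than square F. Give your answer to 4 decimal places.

Let h(s) be the probability of absorption at square D starting from transient state s. Then h(square D) = 1 and h(square F) = 0. By first-step analysis:
h(square A) = 0.25·h(square A) + 0.22·1 + 0.25·0 + 0.28·h(square B)
h(square B) = 0.3·h(square A) + 0.18·1 + 0.22·0 + 0.3·h(square B)
Solving: h(square A) = 0.4635, h(square B) = 0.4558.
Starting from square A, the probability is 0.4635.

0.4635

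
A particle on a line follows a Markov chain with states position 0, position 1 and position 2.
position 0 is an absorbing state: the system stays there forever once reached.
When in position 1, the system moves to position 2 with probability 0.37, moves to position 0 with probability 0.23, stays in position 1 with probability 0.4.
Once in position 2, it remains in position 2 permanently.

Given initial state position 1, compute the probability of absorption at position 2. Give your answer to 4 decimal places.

Let h(s) be the probability of absorption at position 2 starting from transient state s. Then h(position 2) = 1 and h(position 0) = 0. By first-step analysis:
h(position 1) = 0.23·0 + 0.4·h(position 1) + 0.37·1
Solving: h(position 1) = 0.6167.
Starting from position 1, the probability is 0.6167.

0.6167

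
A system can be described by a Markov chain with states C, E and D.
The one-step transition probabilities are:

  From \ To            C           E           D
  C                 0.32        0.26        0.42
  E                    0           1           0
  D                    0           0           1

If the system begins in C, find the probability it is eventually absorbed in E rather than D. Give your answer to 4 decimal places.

Let h(s) be the probability of absorption at E starting from transient state s. Then h(E) = 1 and h(D) = 0. By first-step analysis:
h(C) = 0.32·h(C) + 0.26·1 + 0.42·0
Solving: h(C) = 0.3824.
Starting from C, the probability is 0.3824.

0.3824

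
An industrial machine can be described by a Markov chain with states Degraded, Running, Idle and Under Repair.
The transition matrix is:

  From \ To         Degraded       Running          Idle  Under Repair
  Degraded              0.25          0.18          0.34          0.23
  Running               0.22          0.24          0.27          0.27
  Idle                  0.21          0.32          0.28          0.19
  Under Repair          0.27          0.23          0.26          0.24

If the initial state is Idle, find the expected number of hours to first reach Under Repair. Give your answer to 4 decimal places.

4.5399

Let t(s) be the expected number of hours to first reach Under Repair from state s, with t(Under Repair) = 0. Conditioning on the first hour:
t(Degraded) = 1 + 0.25·t(Degraded) + 0.18·t(Running) + 0.34·t(Idle)
t(Running) = 1 + 0.22·t(Degraded) + 0.24·t(Running) + 0.27·t(Idle)
t(Idle) = 1 + 0.21·t(Degraded) + 0.32·t(Running) + 0.28·t(Idle)
Solving: t(Degraded) = 4.4000, t(Running) = 4.2023, t(Idle) = 4.5399.
Expected hours from Idle to Under Repair: 4.5399.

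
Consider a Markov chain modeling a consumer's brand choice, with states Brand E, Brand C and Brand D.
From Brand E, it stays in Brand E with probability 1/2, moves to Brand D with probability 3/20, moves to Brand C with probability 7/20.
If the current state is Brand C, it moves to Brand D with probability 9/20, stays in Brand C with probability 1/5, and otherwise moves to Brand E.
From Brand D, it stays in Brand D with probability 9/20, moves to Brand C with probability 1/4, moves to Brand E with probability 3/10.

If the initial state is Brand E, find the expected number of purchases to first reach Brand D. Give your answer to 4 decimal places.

4.1441

Let t(s) be the expected number of purchases to first reach Brand D from state s, with t(Brand D) = 0. Conditioning on the first purchase:
t(Brand E) = 1 + 0.5·t(Brand E) + 0.35·t(Brand C)
t(Brand C) = 1 + 0.35·t(Brand E) + 0.2·t(Brand C)
Solving: t(Brand E) = 4.1441, t(Brand C) = 3.0631.
Expected purchases from Brand E to Brand D: 4.1441.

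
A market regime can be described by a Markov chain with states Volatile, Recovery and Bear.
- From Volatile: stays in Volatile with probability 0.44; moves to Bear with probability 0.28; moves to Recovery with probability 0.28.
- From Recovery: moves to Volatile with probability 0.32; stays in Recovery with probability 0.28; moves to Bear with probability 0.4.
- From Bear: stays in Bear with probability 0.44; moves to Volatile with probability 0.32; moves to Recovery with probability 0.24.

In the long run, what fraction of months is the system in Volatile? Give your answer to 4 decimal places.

Let the stationary distribution be π with π = πP and π_1 + π_2 + π_3 = 1.
π_1 = 0.44·π_1 + 0.32·π_2 + 0.32·π_3
π_2 = 0.28·π_1 + 0.28·π_2 + 0.24·π_3
Solving with the normalization constraint gives π = (0.3636, 0.2652, 0.3712).
So the stationary probability of Volatile is 0.3636.

0.3636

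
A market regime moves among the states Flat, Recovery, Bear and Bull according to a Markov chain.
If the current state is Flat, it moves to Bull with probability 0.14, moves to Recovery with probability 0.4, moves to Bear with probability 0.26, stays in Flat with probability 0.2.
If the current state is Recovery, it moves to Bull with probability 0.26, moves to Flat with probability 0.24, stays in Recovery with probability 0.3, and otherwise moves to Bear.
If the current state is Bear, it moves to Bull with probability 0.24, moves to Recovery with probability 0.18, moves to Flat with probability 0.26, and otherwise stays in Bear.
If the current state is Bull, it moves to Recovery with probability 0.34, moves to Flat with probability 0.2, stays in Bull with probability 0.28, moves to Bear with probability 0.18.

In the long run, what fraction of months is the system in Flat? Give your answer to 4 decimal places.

0.2264

Let the stationary distribution be π with π = πP and π_1 + π_2 + π_3 + π_4 = 1.
π_1 = 0.2·π_1 + 0.24·π_2 + 0.26·π_3 + 0.2·π_4
π_2 = 0.4·π_1 + 0.3·π_2 + 0.18·π_3 + 0.34·π_4
π_3 = 0.26·π_1 + 0.2·π_2 + 0.32·π_3 + 0.18·π_4
Solving with the normalization constraint gives π = (0.2264, 0.3035, 0.2374, 0.2327).
So the stationary probability of Flat is 0.2264.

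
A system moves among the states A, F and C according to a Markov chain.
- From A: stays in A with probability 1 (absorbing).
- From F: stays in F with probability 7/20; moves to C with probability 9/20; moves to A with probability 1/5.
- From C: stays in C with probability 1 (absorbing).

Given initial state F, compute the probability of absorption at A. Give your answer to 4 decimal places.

Let h(s) be the probability of absorption at A starting from transient state s. Then h(A) = 1 and h(C) = 0. By first-step analysis:
h(F) = 0.2·1 + 0.35·h(F) + 0.45·0
Solving: h(F) = 0.3077.
Starting from F, the probability is 0.3077.

0.3077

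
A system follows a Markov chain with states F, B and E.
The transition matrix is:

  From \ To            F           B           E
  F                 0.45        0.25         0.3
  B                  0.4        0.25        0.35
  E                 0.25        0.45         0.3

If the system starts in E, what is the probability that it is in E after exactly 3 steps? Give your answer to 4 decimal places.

Propagate the distribution vector 3 steps from E.
After 0 steps: (0.0000, 0.0000, 1.0000)
After 1 step: (0.2500, 0.4500, 0.3000)
After 2 steps: (0.3675, 0.3100, 0.3225)
After 3 steps: (0.3700, 0.3145, 0.3155)
P(in E after 3 steps) = 0.3155

0.3155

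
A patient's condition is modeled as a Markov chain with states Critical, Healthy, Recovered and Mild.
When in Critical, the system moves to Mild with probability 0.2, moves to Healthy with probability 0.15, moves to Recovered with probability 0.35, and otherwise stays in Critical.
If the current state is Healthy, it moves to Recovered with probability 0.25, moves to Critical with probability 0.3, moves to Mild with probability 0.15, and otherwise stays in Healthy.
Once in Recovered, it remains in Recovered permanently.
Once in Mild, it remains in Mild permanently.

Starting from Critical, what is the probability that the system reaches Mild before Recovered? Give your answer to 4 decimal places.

0.3652

Let h(s) be the probability of absorption at Mild starting from transient state s. Then h(Mild) = 1 and h(Recovered) = 0. By first-step analysis:
h(Critical) = 0.3·h(Critical) + 0.15·h(Healthy) + 0.35·0 + 0.2·1
h(Healthy) = 0.3·h(Critical) + 0.3·h(Healthy) + 0.25·0 + 0.15·1
Solving: h(Critical) = 0.3652, h(Healthy) = 0.3708.
Starting from Critical, the probability is 0.3652.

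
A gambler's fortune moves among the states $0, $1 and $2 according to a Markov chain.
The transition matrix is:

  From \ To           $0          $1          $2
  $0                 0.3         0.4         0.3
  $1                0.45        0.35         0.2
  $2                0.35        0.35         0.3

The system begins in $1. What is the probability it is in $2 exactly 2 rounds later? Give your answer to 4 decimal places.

0.2650

Sum over the intermediate state after 1 round:
P = P($1→$0)·P($0→$2) + P($1→$1)·P($1→$2) + P($1→$2)·P($2→$2)
  = 0.45×0.3 + 0.35×0.2 + 0.2×0.3
  = 0.1350 + 0.0700 + 0.0600 = 0.2650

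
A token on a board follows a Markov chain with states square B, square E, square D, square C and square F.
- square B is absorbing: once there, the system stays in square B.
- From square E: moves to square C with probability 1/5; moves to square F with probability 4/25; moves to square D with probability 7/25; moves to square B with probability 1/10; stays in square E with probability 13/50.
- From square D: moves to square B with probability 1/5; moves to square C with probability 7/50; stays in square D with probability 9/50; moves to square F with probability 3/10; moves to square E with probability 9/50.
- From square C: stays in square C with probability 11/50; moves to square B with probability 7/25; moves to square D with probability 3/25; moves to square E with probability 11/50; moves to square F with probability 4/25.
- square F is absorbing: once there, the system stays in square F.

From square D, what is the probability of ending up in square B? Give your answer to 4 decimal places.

0.4371

Let h(s) be the probability of absorption at square B starting from transient state s. Then h(square B) = 1 and h(square F) = 0. By first-step analysis:
h(square E) = 0.1·1 + 0.26·h(square E) + 0.28·h(square D) + 0.2·h(square C) + 0.16·0
h(square D) = 0.2·1 + 0.18·h(square E) + 0.18·h(square D) + 0.14·h(square C) + 0.3·0
h(square C) = 0.28·1 + 0.22·h(square E) + 0.12·h(square D) + 0.22·h(square C) + 0.16·0
Solving: h(square E) = 0.4500, h(square D) = 0.4371, h(square C) = 0.5532.
Starting from square D, the probability is 0.4371.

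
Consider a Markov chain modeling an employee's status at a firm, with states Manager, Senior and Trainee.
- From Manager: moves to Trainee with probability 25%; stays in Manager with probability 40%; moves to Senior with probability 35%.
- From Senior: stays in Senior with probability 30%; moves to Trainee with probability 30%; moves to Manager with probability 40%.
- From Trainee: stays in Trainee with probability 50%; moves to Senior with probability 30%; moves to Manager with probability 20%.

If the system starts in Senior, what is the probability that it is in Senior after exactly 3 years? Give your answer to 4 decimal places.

Propagate the distribution vector 3 years from Senior.
After 0 years: (0.0000, 1.0000, 0.0000)
After 1 year: (0.4000, 0.3000, 0.3000)
After 2 years: (0.3400, 0.3200, 0.3400)
After 3 years: (0.3320, 0.3170, 0.3510)
P(in Senior after 3 years) = 0.3170

0.3170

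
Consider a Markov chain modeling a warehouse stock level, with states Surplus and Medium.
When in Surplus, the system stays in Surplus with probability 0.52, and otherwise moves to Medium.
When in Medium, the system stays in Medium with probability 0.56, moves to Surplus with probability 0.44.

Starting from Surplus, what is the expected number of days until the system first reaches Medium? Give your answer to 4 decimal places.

2.0833

Let t(s) be the expected number of days to first reach Medium from state s, with t(Medium) = 0. Conditioning on the first day:
t(Surplus) = 1 + 0.52·t(Surplus)
Solving: t(Surplus) = 2.0833.
Expected days from Surplus to Medium: 2.0833.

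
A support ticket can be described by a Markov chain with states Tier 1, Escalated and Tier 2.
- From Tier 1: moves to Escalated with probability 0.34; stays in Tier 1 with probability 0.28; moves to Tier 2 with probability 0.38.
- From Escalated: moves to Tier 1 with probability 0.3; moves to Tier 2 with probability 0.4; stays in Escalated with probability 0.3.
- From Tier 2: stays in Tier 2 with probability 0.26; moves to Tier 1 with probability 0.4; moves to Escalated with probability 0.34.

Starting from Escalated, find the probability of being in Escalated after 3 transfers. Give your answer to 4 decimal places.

Propagate the distribution vector 3 transfers from Escalated.
After 0 transfers: (0.0000, 1.0000, 0.0000)
After 1 transfer: (0.3000, 0.3000, 0.4000)
After 2 transfers: (0.3340, 0.3280, 0.3380)
After 3 transfers: (0.3271, 0.3269, 0.3460)
P(in Escalated after 3 transfers) = 0.3269

0.3269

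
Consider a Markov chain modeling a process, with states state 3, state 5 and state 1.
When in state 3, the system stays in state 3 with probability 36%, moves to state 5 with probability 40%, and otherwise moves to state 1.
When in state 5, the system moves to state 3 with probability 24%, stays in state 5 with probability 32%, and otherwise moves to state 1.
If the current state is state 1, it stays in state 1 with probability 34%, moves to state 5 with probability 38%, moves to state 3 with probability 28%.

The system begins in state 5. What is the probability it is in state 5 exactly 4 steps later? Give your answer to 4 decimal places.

Propagate the distribution vector 4 steps from state 5.
After 0 steps: (0.0000, 1.0000, 0.0000)
After 1 step: (0.2400, 0.3200, 0.4400)
After 2 steps: (0.2864, 0.3656, 0.3480)
After 3 steps: (0.2883, 0.3638, 0.3479)
After 4 steps: (0.2885, 0.3639, 0.3476)
P(in state 5 after 4 steps) = 0.3639

0.3639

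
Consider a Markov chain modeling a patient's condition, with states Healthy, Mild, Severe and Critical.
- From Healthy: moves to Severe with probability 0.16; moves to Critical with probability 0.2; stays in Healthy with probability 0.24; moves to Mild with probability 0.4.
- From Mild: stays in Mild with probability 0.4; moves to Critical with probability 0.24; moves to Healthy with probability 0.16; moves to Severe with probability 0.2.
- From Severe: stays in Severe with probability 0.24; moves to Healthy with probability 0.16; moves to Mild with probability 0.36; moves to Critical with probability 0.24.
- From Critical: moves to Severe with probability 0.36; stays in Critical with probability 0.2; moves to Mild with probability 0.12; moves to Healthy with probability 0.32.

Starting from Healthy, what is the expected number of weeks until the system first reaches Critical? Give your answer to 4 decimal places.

4.4776

Let t(s) be the expected number of weeks to first reach Critical from state s, with t(Critical) = 0. Conditioning on the first week:
t(Healthy) = 1 + 0.24·t(Healthy) + 0.4·t(Mild) + 0.16·t(Severe)
t(Mild) = 1 + 0.16·t(Healthy) + 0.4·t(Mild) + 0.2·t(Severe)
t(Severe) = 1 + 0.16·t(Healthy) + 0.36·t(Mild) + 0.24·t(Severe)
Solving: t(Healthy) = 4.4776, t(Mild) = 4.2910, t(Severe) = 4.2910.
Expected weeks from Healthy to Critical: 4.4776.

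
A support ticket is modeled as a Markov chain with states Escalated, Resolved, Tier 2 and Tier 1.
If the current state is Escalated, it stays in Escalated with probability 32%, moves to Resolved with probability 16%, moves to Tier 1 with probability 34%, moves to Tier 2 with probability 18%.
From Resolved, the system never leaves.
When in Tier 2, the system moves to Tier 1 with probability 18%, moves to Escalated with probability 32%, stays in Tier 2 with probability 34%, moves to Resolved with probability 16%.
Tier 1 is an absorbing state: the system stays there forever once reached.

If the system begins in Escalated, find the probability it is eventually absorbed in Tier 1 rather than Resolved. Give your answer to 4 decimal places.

Let h(s) be the probability of absorption at Tier 1 starting from transient state s. Then h(Tier 1) = 1 and h(Resolved) = 0. By first-step analysis:
h(Escalated) = 0.32·h(Escalated) + 0.16·0 + 0.18·h(Tier 2) + 0.34·1
h(Tier 2) = 0.32·h(Escalated) + 0.16·0 + 0.34·h(Tier 2) + 0.18·1
Solving: h(Escalated) = 0.6564, h(Tier 2) = 0.5910.
Starting from Escalated, the probability is 0.6564.

0.6564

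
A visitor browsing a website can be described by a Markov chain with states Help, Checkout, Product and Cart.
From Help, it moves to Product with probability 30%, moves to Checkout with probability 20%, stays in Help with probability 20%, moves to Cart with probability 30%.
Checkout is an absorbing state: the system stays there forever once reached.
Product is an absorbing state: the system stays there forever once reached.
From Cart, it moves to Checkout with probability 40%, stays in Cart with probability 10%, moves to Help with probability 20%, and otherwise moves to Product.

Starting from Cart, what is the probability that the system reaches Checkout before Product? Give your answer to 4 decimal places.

0.5455

Let h(s) be the probability of absorption at Checkout starting from transient state s. Then h(Checkout) = 1 and h(Product) = 0. By first-step analysis:
h(Help) = 0.2·h(Help) + 0.2·1 + 0.3·0 + 0.3·h(Cart)
h(Cart) = 0.2·h(Help) + 0.4·1 + 0.3·0 + 0.1·h(Cart)
Solving: h(Help) = 0.4545, h(Cart) = 0.5455.
Starting from Cart, the probability is 0.5455.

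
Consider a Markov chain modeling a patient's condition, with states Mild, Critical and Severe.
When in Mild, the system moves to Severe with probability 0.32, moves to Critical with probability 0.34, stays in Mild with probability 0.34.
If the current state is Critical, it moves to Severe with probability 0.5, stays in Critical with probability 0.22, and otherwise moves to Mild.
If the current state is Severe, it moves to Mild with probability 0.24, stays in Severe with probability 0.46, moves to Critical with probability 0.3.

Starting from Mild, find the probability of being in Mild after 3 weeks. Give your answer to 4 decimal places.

Propagate the distribution vector 3 weeks from Mild.
After 0 weeks: (1.0000, 0.0000, 0.0000)
After 1 week: (0.3400, 0.3400, 0.3200)
After 2 weeks: (0.2876, 0.2864, 0.4260)
After 3 weeks: (0.2802, 0.2886, 0.4312)
P(in Mild after 3 weeks) = 0.2802

0.2802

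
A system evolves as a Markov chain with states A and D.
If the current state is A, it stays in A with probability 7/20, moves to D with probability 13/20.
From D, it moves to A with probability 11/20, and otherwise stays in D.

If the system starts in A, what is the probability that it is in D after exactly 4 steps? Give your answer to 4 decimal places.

Propagate the distribution vector 4 steps from A.
After 0 steps: (1.0000, 0.0000)
After 1 step: (0.3500, 0.6500)
After 2 steps: (0.4800, 0.5200)
After 3 steps: (0.4540, 0.5460)
After 4 steps: (0.4592, 0.5408)
P(in D after 4 steps) = 0.5408

0.5408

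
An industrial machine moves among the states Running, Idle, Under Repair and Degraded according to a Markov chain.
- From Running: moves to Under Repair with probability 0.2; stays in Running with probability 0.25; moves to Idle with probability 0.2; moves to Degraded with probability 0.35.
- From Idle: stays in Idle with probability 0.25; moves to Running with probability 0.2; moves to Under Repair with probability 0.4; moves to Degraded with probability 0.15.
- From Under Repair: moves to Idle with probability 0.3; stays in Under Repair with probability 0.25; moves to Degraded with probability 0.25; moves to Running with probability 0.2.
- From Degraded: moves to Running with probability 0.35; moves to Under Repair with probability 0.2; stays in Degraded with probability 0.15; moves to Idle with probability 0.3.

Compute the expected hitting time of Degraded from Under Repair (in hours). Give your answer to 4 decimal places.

Let t(s) be the expected number of hours to first reach Degraded from state s, with t(Degraded) = 0. Conditioning on the first hour:
t(Running) = 1 + 0.25·t(Running) + 0.2·t(Idle) + 0.2·t(Under Repair)
t(Idle) = 1 + 0.2·t(Running) + 0.25·t(Idle) + 0.4·t(Under Repair)
t(Under Repair) = 1 + 0.2·t(Running) + 0.3·t(Idle) + 0.25·t(Under Repair)
Solving: t(Running) = 3.6187, t(Idle) = 4.4798, t(Under Repair) = 4.0902.
Expected hours from Under Repair to Degraded: 4.0902.

4.0902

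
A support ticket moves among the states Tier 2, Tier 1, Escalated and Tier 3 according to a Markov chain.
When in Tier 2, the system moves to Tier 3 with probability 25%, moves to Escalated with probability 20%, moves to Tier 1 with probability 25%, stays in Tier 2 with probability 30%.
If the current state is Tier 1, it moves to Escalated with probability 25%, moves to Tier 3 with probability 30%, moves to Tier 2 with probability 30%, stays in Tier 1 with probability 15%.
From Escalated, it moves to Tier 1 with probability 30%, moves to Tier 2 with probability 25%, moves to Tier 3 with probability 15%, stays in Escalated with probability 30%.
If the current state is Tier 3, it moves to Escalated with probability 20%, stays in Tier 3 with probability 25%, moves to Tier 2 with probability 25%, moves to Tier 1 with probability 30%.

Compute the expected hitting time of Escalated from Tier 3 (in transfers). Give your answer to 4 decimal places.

4.7071

Let t(s) be the expected number of transfers to first reach Escalated from state s, with t(Escalated) = 0. Conditioning on the first transfer:
t(Tier 2) = 1 + 0.3·t(Tier 2) + 0.25·t(Tier 1) + 0.25·t(Tier 3)
t(Tier 1) = 1 + 0.3·t(Tier 2) + 0.15·t(Tier 1) + 0.3·t(Tier 3)
t(Tier 3) = 1 + 0.25·t(Tier 2) + 0.3·t(Tier 1) + 0.25·t(Tier 3)
Solving: t(Tier 2) = 4.7179, t(Tier 1) = 4.5030, t(Tier 3) = 4.7071.
Expected transfers from Tier 3 to Escalated: 4.7071.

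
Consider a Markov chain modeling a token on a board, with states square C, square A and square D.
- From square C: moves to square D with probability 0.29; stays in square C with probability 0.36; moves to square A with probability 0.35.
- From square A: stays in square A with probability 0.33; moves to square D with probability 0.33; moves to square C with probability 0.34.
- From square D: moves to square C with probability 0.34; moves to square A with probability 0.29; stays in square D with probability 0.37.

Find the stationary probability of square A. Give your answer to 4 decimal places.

0.3238

Let the stationary distribution be π with π = πP and π_1 + π_2 + π_3 = 1.
π_1 = 0.36·π_1 + 0.34·π_2 + 0.34·π_3
π_2 = 0.35·π_1 + 0.33·π_2 + 0.29·π_3
Solving with the normalization constraint gives π = (0.3469, 0.3238, 0.3293).
So the stationary probability of square A is 0.3238.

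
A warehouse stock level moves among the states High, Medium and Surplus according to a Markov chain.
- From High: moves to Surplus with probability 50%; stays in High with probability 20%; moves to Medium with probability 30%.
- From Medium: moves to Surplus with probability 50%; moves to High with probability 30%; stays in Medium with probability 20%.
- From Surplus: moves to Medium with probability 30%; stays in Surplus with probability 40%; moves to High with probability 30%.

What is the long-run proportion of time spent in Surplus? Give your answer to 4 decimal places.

Let the stationary distribution be π with π = πP and π_1 + π_2 + π_3 = 1.
π_1 = 0.2·π_1 + 0.3·π_2 + 0.3·π_3
π_2 = 0.3·π_1 + 0.2·π_2 + 0.3·π_3
Solving with the normalization constraint gives π = (0.2727, 0.2727, 0.4545).
So the stationary probability of Surplus is 0.4545.

0.4545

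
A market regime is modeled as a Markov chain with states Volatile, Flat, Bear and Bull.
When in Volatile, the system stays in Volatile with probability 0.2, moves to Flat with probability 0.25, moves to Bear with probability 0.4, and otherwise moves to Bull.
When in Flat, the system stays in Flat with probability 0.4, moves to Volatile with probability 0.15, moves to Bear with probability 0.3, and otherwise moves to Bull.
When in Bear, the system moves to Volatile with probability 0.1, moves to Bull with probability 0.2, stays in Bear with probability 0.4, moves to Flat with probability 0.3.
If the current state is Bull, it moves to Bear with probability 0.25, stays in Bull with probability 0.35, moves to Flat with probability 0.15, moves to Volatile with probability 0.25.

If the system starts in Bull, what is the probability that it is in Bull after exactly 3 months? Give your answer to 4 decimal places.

0.2131

Propagate the distribution vector 3 months from Bull.
After 0 months: (0.0000, 0.0000, 0.0000, 1.0000)
After 1 month: (0.2500, 0.1500, 0.2500, 0.3500)
After 2 months: (0.1850, 0.2500, 0.3325, 0.2325)
After 3 months: (0.1659, 0.2809, 0.3401, 0.2131)
P(in Bull after 3 months) = 0.2131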